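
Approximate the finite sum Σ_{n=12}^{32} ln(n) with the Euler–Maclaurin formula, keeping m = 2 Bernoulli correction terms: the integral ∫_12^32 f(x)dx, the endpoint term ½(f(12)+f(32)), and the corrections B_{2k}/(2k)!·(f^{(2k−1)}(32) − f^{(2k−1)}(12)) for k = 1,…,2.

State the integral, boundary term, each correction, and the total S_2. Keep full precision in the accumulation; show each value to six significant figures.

S_2 ≈ 64.0557

The integral term ∫_12^32 ln(x) dx = 61.0847.
½[f(12) + f(32)] = ½[2.48491 + 3.46574] = 2.97532.
So far: 64.0600.
Correction k=1: B_{2}/2! · (f^{(1)}(32) − f^{(1)}(12)) = 1/12 · (0.0312500 − 0.0833333) = -0.00434028.
Running total after k=1: 64.0557.
Correction k=2: B_{4}/4! · (f^{(3)}(32) − f^{(3)}(12)) = −1/720 · (6.10352e-05 − 0.00115741) = 1.52274e-06.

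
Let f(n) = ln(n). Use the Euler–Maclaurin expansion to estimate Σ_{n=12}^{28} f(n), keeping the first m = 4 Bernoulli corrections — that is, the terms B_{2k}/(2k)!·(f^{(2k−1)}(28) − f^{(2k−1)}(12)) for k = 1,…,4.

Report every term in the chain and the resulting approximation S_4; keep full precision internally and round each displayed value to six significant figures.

S_4 ≈ 50.3874

The integral term ∫_12^28 ln(x) dx = 47.4828.
Endpoint term: (f(12) + f(28))/2 = (2.48491 + 3.33220)/2 = 2.90856.
Running total after boundary: 50.3914.
k=1: B_{2}/(2)! × [f^{(1)}(28) − f^{(1)}(12)] = 1/12 × (0.0357143 − 0.0833333) = -0.00396825.
Running total after k=1: 50.3874.
k=2: B_{4}/(4)! × [f^{(3)}(28) − f^{(3)}(12)] = −1/720 × (9.11079e-05 − 0.00115741) = 1.48097e-06.
Running total after k=2: 50.3874.
k=3: B_{6}/(6)! × [f^{(5)}(28) − f^{(5)}(12)] = 1/30240 × (1.39451e-06 − 9.64506e-05) = -3.14339e-09.
Running total after k=3: 50.3874.
k=4: B_{8}/(8)! × [f^{(7)}(28) − f^{(7)}(12)] = −1/1209600 × (5.33613e-08 − 2.00939e-05) = 1.65679e-11.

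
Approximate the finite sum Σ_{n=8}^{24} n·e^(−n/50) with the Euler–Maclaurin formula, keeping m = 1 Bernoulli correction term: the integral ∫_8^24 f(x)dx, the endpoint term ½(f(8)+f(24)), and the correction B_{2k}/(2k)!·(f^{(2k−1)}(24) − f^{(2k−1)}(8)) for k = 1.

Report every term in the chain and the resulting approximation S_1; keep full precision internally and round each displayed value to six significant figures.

Integral: ∫_8^24 x·e^(−x/50) dx = 181.718.
½[f(8) + f(24)] = ½[6.81715 + 14.8508] = 10.8340.
So far: 192.552.
Order-1 term: 1/12 · (0.321767 − 0.715801) = -0.0328361.

S_1 ≈ 192.520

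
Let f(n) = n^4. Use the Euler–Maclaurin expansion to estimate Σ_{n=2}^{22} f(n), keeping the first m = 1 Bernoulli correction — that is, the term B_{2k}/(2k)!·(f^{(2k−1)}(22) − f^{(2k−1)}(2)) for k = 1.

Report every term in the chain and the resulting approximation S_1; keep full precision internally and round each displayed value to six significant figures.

S_1 ≈ 1.15140e+06

Integral: ∫_2^22 x^4 dx = 1.03072e+06.
½[f(2) + f(22)] = ½[16.0000 + 234256] = 117136.
Integral + boundary = 1.14786e+06.
Correction k=1: B_{2}/2! · (f^{(1)}(22) − f^{(1)}(2)) = 1/12 · (42592.0 − 32.0000) = 3546.67.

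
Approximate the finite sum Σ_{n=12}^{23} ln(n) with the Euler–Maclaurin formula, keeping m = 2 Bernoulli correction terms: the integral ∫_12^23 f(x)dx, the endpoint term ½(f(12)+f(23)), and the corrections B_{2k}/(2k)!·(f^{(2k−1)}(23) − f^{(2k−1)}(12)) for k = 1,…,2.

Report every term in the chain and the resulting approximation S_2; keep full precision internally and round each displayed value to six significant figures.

S_2 ≈ 34.1044

∫_12^23 ln(x) dx evaluates to 31.2975.
½[f(12) + f(23)] = ½[2.48491 + 3.13549] = 2.81020.
Running total after boundary: 34.1077.
Order-1 term: 1/12 · (0.0434783 − 0.0833333) = -0.00332126.
Running total after k=1: 34.1044.
Order-2 term: −1/720 · (0.000164379 − 0.00115741) = 1.37921e-06.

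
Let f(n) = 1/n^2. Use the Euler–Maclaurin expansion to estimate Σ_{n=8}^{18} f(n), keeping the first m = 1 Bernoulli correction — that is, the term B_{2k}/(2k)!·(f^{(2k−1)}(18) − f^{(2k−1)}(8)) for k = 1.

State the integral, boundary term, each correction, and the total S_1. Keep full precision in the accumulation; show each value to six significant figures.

The integral term ∫_8^18 1/x^2 dx = 0.0694444.
Boundary: ½(f(8) + f(18)) = ½(0.0156250 + 0.00308642) = 0.00935571.
Running total after boundary: 0.0788002.
Correction k=1: B_{2}/2! · (f^{(1)}(18) − f^{(1)}(8)) = 1/12 · (-0.000342936 − (-0.00390625)) = 0.000296943.

S_1 ≈ 0.0790971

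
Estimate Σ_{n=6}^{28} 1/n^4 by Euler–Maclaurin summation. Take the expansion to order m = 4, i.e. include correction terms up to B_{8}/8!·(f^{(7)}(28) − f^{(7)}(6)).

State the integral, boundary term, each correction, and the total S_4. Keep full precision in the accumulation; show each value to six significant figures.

∫_6^28 1/x^4 dx evaluates to 0.00152803.
½[f(6) + f(28)] = ½[0.000771605 + 1.62693e-06] = 0.000386616.
Running total after boundary: 0.00191464.
Order-1 term: 1/12 · (-2.32418e-07 − (-0.000514403)) = 4.28476e-05.
After k=1: 0.00195749.
Order-2 term: −1/720 · (-8.89355e-09 − (-0.000428669)) = -5.95362e-07.
After k=2: 0.00195689.
Order-3 term: 1/30240 · (-6.35253e-10 − (-0.000666819)) = 2.20509e-08.
After k=3: 0.00195692.
Order-4 term: −1/1209600 · (-7.29245e-11 − (-0.00166705)) = -1.37818e-09.

S_4 ≈ 0.00195691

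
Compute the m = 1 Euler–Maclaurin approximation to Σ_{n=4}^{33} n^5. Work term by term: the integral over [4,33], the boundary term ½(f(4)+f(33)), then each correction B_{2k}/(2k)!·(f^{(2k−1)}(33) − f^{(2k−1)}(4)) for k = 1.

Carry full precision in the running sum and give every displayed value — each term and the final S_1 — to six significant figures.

Integral: ∫_4^33 x^5 dx = 2.15244e+08.
Endpoint term: (f(4) + f(33))/2 = (1024.00 + 3.91354e+07)/2 = 1.95682e+07.
Integral + boundary = 2.34812e+08.
Correction k=1: B_{2}/2! · (f^{(1)}(33) − f^{(1)}(4)) = 1/12 · (5.92960e+06 − 1280.00) = 494027.

S_1 ≈ 2.35306e+08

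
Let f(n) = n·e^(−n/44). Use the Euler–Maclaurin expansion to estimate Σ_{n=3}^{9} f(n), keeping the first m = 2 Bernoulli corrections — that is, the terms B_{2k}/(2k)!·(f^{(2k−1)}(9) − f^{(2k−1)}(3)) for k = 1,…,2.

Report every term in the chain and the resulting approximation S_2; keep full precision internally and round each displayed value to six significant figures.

∫_3^9 x·e^(−x/44) dx evaluates to 31.0781.
½[f(3) + f(9)] = ½[2.80227 + 7.33516] = 5.06872.
Running total after boundary: 36.1469.
Correction k=1: B_{2}/2! · (f^{(1)}(9) − f^{(1)}(3)) = 1/12 · (0.648310 − 0.870403) = -0.0185078.
After k=1: 36.1284.
Correction k=2: B_{4}/4! · (f^{(3)}(9) − f^{(3)}(3)) = −1/720 · (0.00117683 − 0.00141456) = 3.30176e-07.

S_2 ≈ 36.1284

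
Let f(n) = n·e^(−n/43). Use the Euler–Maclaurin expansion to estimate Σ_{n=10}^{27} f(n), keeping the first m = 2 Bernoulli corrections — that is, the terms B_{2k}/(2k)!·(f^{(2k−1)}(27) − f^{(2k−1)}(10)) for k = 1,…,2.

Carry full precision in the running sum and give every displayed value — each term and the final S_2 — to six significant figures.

Integral: ∫_10^27 x·e^(−x/43) dx = 199.656.
½[f(10) + f(27)] = ½[7.92504 + 14.4101] = 11.1676.
Running total after boundary: 210.823.
Order-1 term: 1/12 · (0.198589 − 0.608200) = -0.0341343.
Running total after k=1: 210.789.
Order-2 term: −1/720 · (0.000684697 − 0.00118616) = 6.96475e-07.

S_2 ≈ 210.789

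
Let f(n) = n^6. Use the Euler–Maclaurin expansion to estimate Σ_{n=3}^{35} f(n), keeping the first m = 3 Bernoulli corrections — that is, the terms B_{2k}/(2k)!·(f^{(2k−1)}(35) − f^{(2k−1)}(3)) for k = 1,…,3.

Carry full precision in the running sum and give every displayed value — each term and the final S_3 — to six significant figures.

S_3 ≈ 1.01367e+10

∫_3^35 x^6 dx evaluates to 9.19133e+09.
½[f(3) + f(35)] = ½[729.000 + 1.83827e+09] = 9.19133e+08.
Running total after boundary: 1.01105e+10.
Correction k=1: B_{2}/2! · (f^{(1)}(35) − f^{(1)}(3)) = 1/12 · (3.15131e+08 − 1458.00) = 2.62608e+07.
Running total after k=1: 1.01367e+10.
Correction k=2: B_{4}/4! · (f^{(3)}(35) − f^{(3)}(3)) = −1/720 · (5.14500e+06 − 3240.00) = -7141.33.
Running total after k=2: 1.01367e+10.
Correction k=3: B_{6}/6! · (f^{(5)}(35) − f^{(5)}(3)) = 1/30240 · (25200.0 − 2160.00) = 0.761905.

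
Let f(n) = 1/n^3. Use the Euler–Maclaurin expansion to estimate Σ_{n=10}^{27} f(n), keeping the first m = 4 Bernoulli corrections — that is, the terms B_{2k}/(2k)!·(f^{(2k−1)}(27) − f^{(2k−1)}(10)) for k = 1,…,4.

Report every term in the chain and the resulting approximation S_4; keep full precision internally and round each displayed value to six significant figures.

S_4 ≈ 0.00486398

Integral: ∫_10^27 1/x^3 dx = 0.00431413.
Boundary: ½(f(10) + f(27)) = ½(0.00100000 + 5.08053e-05) = 0.000525403.
Running total after boundary: 0.00483953.
Correction k=1: B_{2}/2! · (f^{(1)}(27) − f^{(1)}(10)) = 1/12 · (-5.64503e-06 − (-0.000300000)) = 2.45296e-05.
After k=1: 0.00486406.
Correction k=2: B_{4}/4! · (f^{(3)}(27) − f^{(3)}(10)) = −1/720 · (-1.54870e-07 − (-6.00000e-05)) = -8.31182e-08.
After k=2: 0.00486398.
Correction k=3: B_{6}/6! · (f^{(5)}(27) − f^{(5)}(10)) = 1/30240 · (-8.92258e-09 − (-2.52000e-05)) = 8.33038e-10.
After k=3: 0.00486398.
Correction k=4: B_{8}/8! · (f^{(7)}(27) − f^{(7)}(10)) = −1/1209600 · (-8.81242e-10 − (-1.81440e-05)) = -1.49993e-11.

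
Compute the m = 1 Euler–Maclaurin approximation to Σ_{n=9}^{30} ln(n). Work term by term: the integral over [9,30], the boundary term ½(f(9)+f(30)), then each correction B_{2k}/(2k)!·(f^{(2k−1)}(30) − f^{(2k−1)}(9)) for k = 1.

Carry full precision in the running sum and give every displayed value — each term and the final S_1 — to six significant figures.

S_1 ≈ 64.0536

∫_9^30 ln(x) dx evaluates to 61.2609.
Endpoint term: (f(9) + f(30))/2 = (2.19722 + 3.40120)/2 = 2.79921.
Running total after boundary: 64.0601.
k=1: B_{2}/(2)! × [f^{(1)}(30) − f^{(1)}(9)] = 1/12 × (0.0333333 − 0.111111) = -0.00648148.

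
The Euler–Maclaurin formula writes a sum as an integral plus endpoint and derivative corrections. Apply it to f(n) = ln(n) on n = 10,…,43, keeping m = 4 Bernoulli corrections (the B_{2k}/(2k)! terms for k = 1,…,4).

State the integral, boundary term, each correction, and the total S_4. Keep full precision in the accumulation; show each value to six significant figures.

The integral term ∫_10^43 ln(x) dx = 105.706.
Boundary: ½(f(10) + f(43)) = ½(2.30259 + 3.76120) = 3.03189.
Integral + boundary = 108.738.
Correction k=1: B_{2}/2! · (f^{(1)}(43) − f^{(1)}(10)) = 1/12 · (0.0232558 − 0.100000) = -0.00639535.
Partial sum through k=1: 108.731.
Correction k=2: B_{4}/4! · (f^{(3)}(43) − f^{(3)}(10)) = −1/720 · (2.51550e-05 − 0.00200000) = 2.74284e-06.
Partial sum through k=2: 108.731.
Correction k=3: B_{6}/6! · (f^{(5)}(43) − f^{(5)}(10)) = 1/30240 · (1.63256e-07 − 0.000240000) = -7.93111e-09.
Partial sum through k=3: 108.731.
Correction k=4: B_{8}/8! · (f^{(7)}(43) − f^{(7)}(10)) = −1/1209600 · (2.64883e-09 − 7.20000e-05) = 5.95216e-11.

S_4 ≈ 108.731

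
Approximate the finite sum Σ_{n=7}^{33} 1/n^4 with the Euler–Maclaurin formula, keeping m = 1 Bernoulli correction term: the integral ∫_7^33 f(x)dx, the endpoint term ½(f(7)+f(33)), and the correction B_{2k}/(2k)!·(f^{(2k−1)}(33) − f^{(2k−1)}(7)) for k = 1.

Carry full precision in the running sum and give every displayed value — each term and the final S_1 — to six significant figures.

S_1 ≈ 0.00119103

The integral term ∫_7^33 1/x^4 dx = 0.000962542.
Endpoint term: (f(7) + f(33))/2 = (0.000416493 + 8.43226e-07)/2 = 0.000208668.
Integral + boundary = 0.00117121.
k=1: B_{2}/(2)! × [f^{(1)}(33) − f^{(1)}(7)] = 1/12 × (-1.02209e-07 − (-0.000237996)) = 1.98245e-05.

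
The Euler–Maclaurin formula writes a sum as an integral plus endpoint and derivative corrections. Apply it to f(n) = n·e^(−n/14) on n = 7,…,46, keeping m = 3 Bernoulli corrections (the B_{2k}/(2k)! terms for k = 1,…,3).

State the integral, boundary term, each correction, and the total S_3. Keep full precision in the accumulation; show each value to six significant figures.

The integral term ∫_7^46 x·e^(−x/14) dx = 146.892.
Boundary: ½(f(7) + f(46)) = ½(4.24571 + 1.72104) = 2.98338.
So far: 149.876.
Order-1 term: 1/12 · (-0.0855174 − 0.303265) = -0.0323986.
Running total after k=1: 149.843.
Order-2 term: −1/720 · (-5.45391e-05 − 0.00773636) = 1.08207e-05.
Running total after k=2: 149.843.
Order-3 term: 1/30240 · (1.66957e-06 − 7.10482e-05) = -2.29427e-09.

S_3 ≈ 149.843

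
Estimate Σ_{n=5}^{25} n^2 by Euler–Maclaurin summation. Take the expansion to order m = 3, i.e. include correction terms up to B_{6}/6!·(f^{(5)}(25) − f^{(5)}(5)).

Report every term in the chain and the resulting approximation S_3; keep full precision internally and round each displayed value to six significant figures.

S_3 ≈ 5495.00

Integral: ∫_5^25 x^2 dx = 5166.67.
½[f(5) + f(25)] = ½[25.0000 + 625.000] = 325.000.
Integral + boundary = 5491.67.
k=1: B_{2}/(2)! × [f^{(1)}(25) − f^{(1)}(5)] = 1/12 × (50.0000 − 10.0000) = 3.33333.
Partial sum through k=1: 5495.00.
k=2: B_{4}/(4)! × [f^{(3)}(25) − f^{(3)}(5)] = −1/720 × (0.00000 − 0.00000) = 0.00000.
Partial sum through k=2: 5495.00.
k=3: B_{6}/(6)! × [f^{(5)}(25) − f^{(5)}(5)] = 1/30240 × (0.00000 − 0.00000) = 0.00000.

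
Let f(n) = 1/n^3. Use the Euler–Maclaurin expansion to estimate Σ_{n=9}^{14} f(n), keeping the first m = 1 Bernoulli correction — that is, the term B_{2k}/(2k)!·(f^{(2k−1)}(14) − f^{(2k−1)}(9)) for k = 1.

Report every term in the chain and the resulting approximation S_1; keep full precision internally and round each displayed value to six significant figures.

S_1 ≈ 0.00452150

∫_9^14 1/x^3 dx evaluates to 0.00362182.
Endpoint term: (f(9) + f(14))/2 = (0.00137174 + 0.000364431)/2 = 0.000868087.
So far: 0.00448991.
k=1: B_{2}/(2)! × [f^{(1)}(14) − f^{(1)}(9)] = 1/12 × (-7.80925e-05 − (-0.000457247)) = 3.15962e-05.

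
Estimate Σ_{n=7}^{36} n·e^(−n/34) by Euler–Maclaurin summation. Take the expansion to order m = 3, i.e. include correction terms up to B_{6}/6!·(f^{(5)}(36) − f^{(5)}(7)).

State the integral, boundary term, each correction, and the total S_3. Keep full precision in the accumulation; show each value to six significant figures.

The integral term ∫_7^36 x·e^(−x/34) dx = 309.081.
½[f(7) + f(36)] = ½[5.69750 + 12.4871] = 9.09230.
Running total after boundary: 318.174.
k=1: B_{2}/(2)! × [f^{(1)}(36) − f^{(1)}(7)] = 1/12 × (-0.0204037 − 0.646355) = -0.0555632.
Partial sum through k=1: 318.118.
k=2: B_{4}/(4)! × [f^{(3)}(36) − f^{(3)}(7)] = −1/720 × (0.000582460 − 0.00196731) = 1.92341e-06.
Partial sum through k=2: 318.118.
k=3: B_{6}/(6)! × [f^{(5)}(36) − f^{(5)}(7)] = 1/30240 × (1.02298e-06 − 2.91998e-06) = -6.27312e-11.

S_3 ≈ 318.118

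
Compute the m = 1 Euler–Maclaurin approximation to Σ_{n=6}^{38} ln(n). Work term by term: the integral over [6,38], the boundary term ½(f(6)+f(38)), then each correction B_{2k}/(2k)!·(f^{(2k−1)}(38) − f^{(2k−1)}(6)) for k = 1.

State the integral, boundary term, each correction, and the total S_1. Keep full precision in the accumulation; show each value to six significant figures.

The integral term ∫_6^38 ln(x) dx = 95.4777.
½[f(6) + f(38)] = ½[1.79176 + 3.63759] = 2.71467.
Integral + boundary = 98.1924.
k=1: B_{2}/(2)! × [f^{(1)}(38) − f^{(1)}(6)] = 1/12 × (0.0263158 − 0.166667) = -0.0116959.

S_1 ≈ 98.1807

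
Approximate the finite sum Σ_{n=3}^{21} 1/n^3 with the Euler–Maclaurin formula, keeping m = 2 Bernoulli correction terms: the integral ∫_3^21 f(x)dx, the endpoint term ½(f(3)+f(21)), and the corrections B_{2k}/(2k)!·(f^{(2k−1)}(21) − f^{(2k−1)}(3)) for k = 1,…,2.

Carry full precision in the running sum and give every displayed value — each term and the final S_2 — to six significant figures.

Integral: ∫_3^21 1/x^3 dx = 0.0544218.
½[f(3) + f(21)] = ½[0.0370370 + 0.000107980] = 0.0185725.
Integral + boundary = 0.0729943.
k=1: B_{2}/(2)! × [f^{(1)}(21) − f^{(1)}(3)] = 1/12 × (-1.54257e-05 − (-0.0370370)) = 0.00308513.
Running total after k=1: 0.0760794.
k=2: B_{4}/(4)! × [f^{(3)}(21) − f^{(3)}(3)] = −1/720 × (-6.99577e-07 − (-0.0823045)) = -0.000114311.

S_2 ≈ 0.0759651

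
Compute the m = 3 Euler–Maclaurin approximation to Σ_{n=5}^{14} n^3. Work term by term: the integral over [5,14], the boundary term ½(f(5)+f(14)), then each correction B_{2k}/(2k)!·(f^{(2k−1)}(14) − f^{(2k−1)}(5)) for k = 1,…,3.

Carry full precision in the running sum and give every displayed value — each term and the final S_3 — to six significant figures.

S_3 ≈ 10925.0

Integral: ∫_5^14 x^3 dx = 9447.75.
½[f(5) + f(14)] = ½[125.000 + 2744.00] = 1434.50.
So far: 10882.2.
k=1: B_{2}/(2)! × [f^{(1)}(14) − f^{(1)}(5)] = 1/12 × (588.000 − 75.0000) = 42.7500.
Running total after k=1: 10925.0.
k=2: B_{4}/(4)! × [f^{(3)}(14) − f^{(3)}(5)] = −1/720 × (6.00000 − 6.00000) = 0.00000.
Running total after k=2: 10925.0.
k=3: B_{6}/(6)! × [f^{(5)}(14) − f^{(5)}(5)] = 1/30240 × (0.00000 − 0.00000) = 0.00000.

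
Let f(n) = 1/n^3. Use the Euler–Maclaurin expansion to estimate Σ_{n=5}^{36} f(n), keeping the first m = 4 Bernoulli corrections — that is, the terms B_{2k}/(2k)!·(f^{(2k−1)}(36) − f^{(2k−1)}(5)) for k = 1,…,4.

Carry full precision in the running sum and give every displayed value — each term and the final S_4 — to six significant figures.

S_4 ≈ 0.0240196

∫_5^36 1/x^3 dx evaluates to 0.0196142.
½[f(5) + f(36)] = ½[0.00800000 + 2.14335e-05] = 0.00401072.
So far: 0.0236249.
Correction k=1: B_{2}/2! · (f^{(1)}(36) − f^{(1)}(5)) = 1/12 · (-1.78612e-06 − (-0.00480000)) = 0.000399851.
Running total after k=1: 0.0240248.
Correction k=2: B_{4}/4! · (f^{(3)}(36) − f^{(3)}(5)) = −1/720 · (-2.75636e-08 − (-0.00384000)) = -5.33330e-06.
Running total after k=2: 0.0240194.
Correction k=3: B_{6}/6! · (f^{(5)}(36) − f^{(5)}(5)) = 1/30240 · (-8.93265e-10 − (-0.00645120)) = 2.13333e-07.
Running total after k=3: 0.0240196.
Correction k=4: B_{8}/8! · (f^{(7)}(36) − f^{(7)}(5)) = −1/1209600 · (-4.96259e-11 − (-0.0185795)) = -1.53600e-08.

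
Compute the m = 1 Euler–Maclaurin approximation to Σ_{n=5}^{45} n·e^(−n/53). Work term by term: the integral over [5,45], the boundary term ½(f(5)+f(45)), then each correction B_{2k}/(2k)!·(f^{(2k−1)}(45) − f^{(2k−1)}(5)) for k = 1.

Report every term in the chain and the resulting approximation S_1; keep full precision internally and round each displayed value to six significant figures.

S_1 ≈ 587.008

Integral: ∫_5^45 x·e^(−x/53) dx = 575.171.
Boundary: ½(f(5) + f(45)) = ½(4.54987 + 19.2518) = 11.9008.
Integral + boundary = 587.071.
Correction k=1: B_{2}/2! · (f^{(1)}(45) − f^{(1)}(5)) = 1/12 · (0.0645764 − 0.824127) = -0.0632959.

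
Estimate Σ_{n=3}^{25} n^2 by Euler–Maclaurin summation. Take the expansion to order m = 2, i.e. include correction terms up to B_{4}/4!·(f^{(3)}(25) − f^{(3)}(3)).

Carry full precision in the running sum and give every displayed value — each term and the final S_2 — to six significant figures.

Integral: ∫_3^25 x^2 dx = 5199.33.
Boundary: ½(f(3) + f(25)) = ½(9.00000 + 625.000) = 317.000.
Running total after boundary: 5516.33.
k=1: B_{2}/(2)! × [f^{(1)}(25) − f^{(1)}(3)] = 1/12 × (50.0000 − 6.00000) = 3.66667.
Partial sum through k=1: 5520.00.
k=2: B_{4}/(4)! × [f^{(3)}(25) − f^{(3)}(3)] = −1/720 × (0.00000 − 0.00000) = 0.00000.

S_2 ≈ 5520.00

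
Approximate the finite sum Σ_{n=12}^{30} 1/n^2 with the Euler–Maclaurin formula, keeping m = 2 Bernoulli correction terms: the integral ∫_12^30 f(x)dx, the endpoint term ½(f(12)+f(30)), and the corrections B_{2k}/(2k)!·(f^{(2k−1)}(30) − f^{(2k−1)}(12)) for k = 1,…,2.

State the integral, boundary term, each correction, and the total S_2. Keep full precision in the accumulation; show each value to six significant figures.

The integral term ∫_12^30 1/x^2 dx = 0.0500000.
½[f(12) + f(30)] = ½[0.00694444 + 0.00111111] = 0.00402778.
Running total after boundary: 0.0540278.
Correction k=1: B_{2}/2! · (f^{(1)}(30) − f^{(1)}(12)) = 1/12 · (-7.40741e-05 − (-0.00115741)) = 9.02778e-05.
Partial sum through k=1: 0.0541181.
Correction k=2: B_{4}/4! · (f^{(3)}(30) − f^{(3)}(12)) = −1/720 · (-9.87654e-07 − (-9.64506e-05)) = -1.32587e-07.

S_2 ≈ 0.0541179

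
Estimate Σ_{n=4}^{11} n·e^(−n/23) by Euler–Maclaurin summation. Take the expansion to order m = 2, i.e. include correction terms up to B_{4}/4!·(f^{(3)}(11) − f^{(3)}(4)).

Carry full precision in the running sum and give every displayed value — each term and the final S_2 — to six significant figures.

∫_4^11 x·e^(−x/23) dx evaluates to 37.1389.
Boundary: ½(f(4) + f(11)) = ½(3.36148 + 6.81847) = 5.08997.
So far: 42.2288.
Correction k=1: B_{2}/2! · (f^{(1)}(11) − f^{(1)}(4)) = 1/12 · (0.323405 − 0.694219) = -0.0309011.
Running total after k=1: 42.1979.
Correction k=2: B_{4}/4! · (f^{(3)}(11) − f^{(3)}(4)) = −1/720 · (0.00295487 − 0.00448952) = 2.13146e-06.

S_2 ≈ 42.1979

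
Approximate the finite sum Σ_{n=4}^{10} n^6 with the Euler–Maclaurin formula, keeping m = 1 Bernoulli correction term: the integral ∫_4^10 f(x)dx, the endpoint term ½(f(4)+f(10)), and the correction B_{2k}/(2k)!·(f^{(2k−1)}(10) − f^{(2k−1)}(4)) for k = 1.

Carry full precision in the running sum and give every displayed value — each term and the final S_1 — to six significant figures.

∫_4^10 x^6 dx evaluates to 1.42623e+06.
Boundary: ½(f(4) + f(10)) = ½(4096.00 + 1.00000e+06) = 502048.
Integral + boundary = 1.92828e+06.
Correction k=1: B_{2}/2! · (f^{(1)}(10) − f^{(1)}(4)) = 1/12 · (600000 − 6144.00) = 49488.0.

S_1 ≈ 1.97777e+06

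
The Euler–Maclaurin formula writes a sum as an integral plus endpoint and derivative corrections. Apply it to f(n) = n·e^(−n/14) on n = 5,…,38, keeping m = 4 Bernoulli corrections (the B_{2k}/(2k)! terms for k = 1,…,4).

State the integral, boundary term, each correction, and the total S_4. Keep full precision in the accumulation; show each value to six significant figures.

S_4 ≈ 140.842

∫_5^38 x·e^(−x/14) dx evaluates to 137.881.
Boundary: ½(f(5) + f(38)) = ½(3.49836 + 2.51759) = 3.00797.
So far: 140.889.
Order-1 term: 1/12 · (-0.113575 − 0.449789) = -0.0469471.
Partial sum through k=1: 140.842.
Order-2 term: −1/720 · (9.65776e-05 − 0.00943436) = 1.29691e-05.
Partial sum through k=2: 140.842.
Order-3 term: 1/30240 · (3.94194e-06 − 8.45606e-05) = -2.66596e-09.
Partial sum through k=3: 140.842.
Order-4 term: −1/1209600 · (3.77099e-08 − 6.17279e-07) = 4.79141e-13.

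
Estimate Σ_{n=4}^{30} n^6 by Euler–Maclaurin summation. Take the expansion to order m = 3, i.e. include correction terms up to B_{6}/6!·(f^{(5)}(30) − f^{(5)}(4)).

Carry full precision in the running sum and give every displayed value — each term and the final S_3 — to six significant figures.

Integral: ∫_4^30 x^6 dx = 3.12428e+09.
Boundary: ½(f(4) + f(30)) = ½(4096.00 + 7.29000e+08) = 3.64502e+08.
Integral + boundary = 3.48879e+09.
Correction k=1: B_{2}/2! · (f^{(1)}(30) − f^{(1)}(4)) = 1/12 · (1.45800e+08 − 6144.00) = 1.21495e+07.
After k=1: 3.50093e+09.
Correction k=2: B_{4}/4! · (f^{(3)}(30) − f^{(3)}(4)) = −1/720 · (3.24000e+06 − 7680.00) = -4489.33.
After k=2: 3.50093e+09.
Correction k=3: B_{6}/6! · (f^{(5)}(30) − f^{(5)}(4)) = 1/30240 · (21600.0 − 2880.00) = 0.619048.

S_3 ≈ 3.50093e+09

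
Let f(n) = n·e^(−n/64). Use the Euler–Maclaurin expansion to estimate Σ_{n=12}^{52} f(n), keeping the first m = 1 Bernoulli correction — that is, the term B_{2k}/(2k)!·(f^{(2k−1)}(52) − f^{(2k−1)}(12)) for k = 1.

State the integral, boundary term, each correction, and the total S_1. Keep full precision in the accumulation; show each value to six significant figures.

S_1 ≈ 754.480

The integral term ∫_12^52 x·e^(−x/64) dx = 738.018.
Boundary: ½(f(12) + f(52)) = ½(9.94835 + 23.0749) = 16.5116.
Running total after boundary: 754.529.
k=1: B_{2}/(2)! × [f^{(1)}(52) − f^{(1)}(12)] = 1/12 × (0.0832026 − 0.673586) = -0.0491986.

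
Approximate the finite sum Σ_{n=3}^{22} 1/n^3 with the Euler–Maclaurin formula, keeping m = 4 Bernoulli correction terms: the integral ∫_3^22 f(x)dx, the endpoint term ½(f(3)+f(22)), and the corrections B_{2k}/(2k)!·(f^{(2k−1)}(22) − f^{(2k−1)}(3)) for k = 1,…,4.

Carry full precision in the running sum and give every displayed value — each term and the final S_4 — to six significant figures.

S_4 ≈ 0.0760692

∫_3^22 1/x^3 dx evaluates to 0.0545225.
½[f(3) + f(22)] = ½[0.0370370 + 9.39144e-05] = 0.0185655.
So far: 0.0730880.
Order-1 term: 1/12 · (-1.28065e-05 − (-0.0370370)) = 0.00308535.
Partial sum through k=1: 0.0761733.
Order-2 term: −1/720 · (-5.29194e-07 − (-0.0823045)) = -0.000114311.
Partial sum through k=2: 0.0760590.
Order-3 term: 1/30240 · (-4.59218e-08 − (-0.384088)) = 1.27013e-05.
Partial sum through k=3: 0.0760717.
Order-4 term: −1/1209600 · (-6.83135e-09 − (-3.07270)) = -2.54026e-06.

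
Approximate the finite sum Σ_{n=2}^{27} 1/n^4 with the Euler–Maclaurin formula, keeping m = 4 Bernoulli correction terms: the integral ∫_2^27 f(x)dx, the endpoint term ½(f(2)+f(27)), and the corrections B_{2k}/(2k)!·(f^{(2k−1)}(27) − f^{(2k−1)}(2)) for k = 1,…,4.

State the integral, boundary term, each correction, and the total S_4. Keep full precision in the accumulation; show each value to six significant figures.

∫_2^27 1/x^4 dx evaluates to 0.0416497.
Boundary: ½(f(2) + f(27)) = ½(0.0625000 + 1.88168e-06) = 0.0312509.
Running total after boundary: 0.0729007.
Order-1 term: 1/12 · (-2.78767e-07 − (-0.125000)) = 0.0104166.
Running total after k=1: 0.0833173.
Order-2 term: −1/720 · (-1.14719e-08 − (-0.937500)) = -0.00130208.
Running total after k=2: 0.0820152.
Order-3 term: 1/30240 · (-8.81242e-10 − (-13.1250)) = 0.000434028.
Running total after k=3: 0.0824493.
Order-4 term: −1/1209600 · (-1.08795e-10 − (-295.312)) = -0.000244141.

S_4 ≈ 0.0822051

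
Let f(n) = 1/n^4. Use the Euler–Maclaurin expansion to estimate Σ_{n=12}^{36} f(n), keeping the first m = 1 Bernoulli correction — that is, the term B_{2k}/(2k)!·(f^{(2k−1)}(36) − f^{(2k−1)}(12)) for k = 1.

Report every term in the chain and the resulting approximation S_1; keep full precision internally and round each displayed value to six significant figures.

Integral: ∫_12^36 1/x^4 dx = 0.000185757.
Endpoint term: (f(12) + f(36))/2 = (4.82253e-05 + 5.95374e-07)/2 = 2.44103e-05.
Integral + boundary = 0.000210167.
k=1: B_{2}/(2)! × [f^{(1)}(36) − f^{(1)}(12)] = 1/12 × (-6.61527e-08 − (-1.60751e-05)) = 1.33408e-06.

S_1 ≈ 0.000211501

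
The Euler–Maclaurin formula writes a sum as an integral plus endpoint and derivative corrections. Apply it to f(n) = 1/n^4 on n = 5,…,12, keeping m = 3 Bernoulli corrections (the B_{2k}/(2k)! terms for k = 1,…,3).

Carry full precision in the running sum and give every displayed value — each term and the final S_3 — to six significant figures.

S_3 ≈ 0.00340119

Integral: ∫_5^12 1/x^4 dx = 0.00247377.
½[f(5) + f(12)] = ½[0.00160000 + 4.82253e-05] = 0.000824113.
Running total after boundary: 0.00329788.
Correction k=1: B_{2}/2! · (f^{(1)}(12) − f^{(1)}(5)) = 1/12 · (-1.60751e-05 − (-0.00128000)) = 0.000105327.
Running total after k=1: 0.00340321.
Correction k=2: B_{4}/4! · (f^{(3)}(12) − f^{(3)}(5)) = −1/720 · (-3.34898e-06 − (-0.00153600)) = -2.12868e-06.
Running total after k=2: 0.00340108.
Correction k=3: B_{6}/6! · (f^{(5)}(12) − f^{(5)}(5)) = 1/30240 · (-1.30238e-06 − (-0.00344064)) = 1.13735e-07.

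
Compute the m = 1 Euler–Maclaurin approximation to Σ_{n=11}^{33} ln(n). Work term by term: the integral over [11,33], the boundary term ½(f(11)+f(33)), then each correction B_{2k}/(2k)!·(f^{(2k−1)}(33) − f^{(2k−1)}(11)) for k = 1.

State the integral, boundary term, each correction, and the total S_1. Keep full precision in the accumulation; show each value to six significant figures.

S_1 ≈ 69.9501

∫_11^33 ln(x) dx evaluates to 67.0079.
Endpoint term: (f(11) + f(33))/2 = (2.39790 + 3.49651)/2 = 2.94720.
Integral + boundary = 69.9551.
Correction k=1: B_{2}/2! · (f^{(1)}(33) − f^{(1)}(11)) = 1/12 · (0.0303030 − 0.0909091) = -0.00505051.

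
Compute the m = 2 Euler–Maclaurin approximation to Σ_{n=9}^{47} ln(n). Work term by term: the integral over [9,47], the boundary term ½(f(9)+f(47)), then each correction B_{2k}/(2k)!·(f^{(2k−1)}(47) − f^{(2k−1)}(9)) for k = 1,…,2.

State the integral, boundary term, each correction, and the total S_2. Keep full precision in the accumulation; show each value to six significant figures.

S_2 ≈ 126.198

∫_9^47 ln(x) dx evaluates to 123.182.
½[f(9) + f(47)] = ½[2.19722 + 3.85015] = 3.02369.
Integral + boundary = 126.206.
Correction k=1: B_{2}/2! · (f^{(1)}(47) − f^{(1)}(9)) = 1/12 · (0.0212766 − 0.111111) = -0.00748621.
After k=1: 126.198.
Correction k=2: B_{4}/4! · (f^{(3)}(47) − f^{(3)}(9)) = −1/720 · (1.92636e-05 − 0.00274348) = 3.78364e-06.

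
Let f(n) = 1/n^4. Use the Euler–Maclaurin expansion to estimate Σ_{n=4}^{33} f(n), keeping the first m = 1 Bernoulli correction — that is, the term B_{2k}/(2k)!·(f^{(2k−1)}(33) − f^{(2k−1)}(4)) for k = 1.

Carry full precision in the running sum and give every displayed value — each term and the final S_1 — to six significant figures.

S_1 ≈ 0.00747812

Integral: ∫_4^33 1/x^4 dx = 0.00519906.
Endpoint term: (f(4) + f(33))/2 = (0.00390625 + 8.43226e-07)/2 = 0.00195355.
Running total after boundary: 0.00715260.
Order-1 term: 1/12 · (-1.02209e-07 − (-0.00390625)) = 0.000325512.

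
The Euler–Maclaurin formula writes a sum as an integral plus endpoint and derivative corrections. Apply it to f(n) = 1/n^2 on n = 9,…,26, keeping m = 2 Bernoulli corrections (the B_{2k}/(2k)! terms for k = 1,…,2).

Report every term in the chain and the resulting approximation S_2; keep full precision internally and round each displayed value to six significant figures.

S_2 ≈ 0.0797806

Integral: ∫_9^26 1/x^2 dx = 0.0726496.
½[f(9) + f(26)] = ½[0.0123457 + 0.00147929] = 0.00691248.
Running total after boundary: 0.0795621.
k=1: B_{2}/(2)! × [f^{(1)}(26) − f^{(1)}(9)] = 1/12 × (-0.000113792 − (-0.00274348)) = 0.000219141.
Partial sum through k=1: 0.0797812.
k=2: B_{4}/(4)! × [f^{(3)}(26) − f^{(3)}(9)] = −1/720 × (-2.01997e-06 − (-0.000406442)) = -5.61697e-07.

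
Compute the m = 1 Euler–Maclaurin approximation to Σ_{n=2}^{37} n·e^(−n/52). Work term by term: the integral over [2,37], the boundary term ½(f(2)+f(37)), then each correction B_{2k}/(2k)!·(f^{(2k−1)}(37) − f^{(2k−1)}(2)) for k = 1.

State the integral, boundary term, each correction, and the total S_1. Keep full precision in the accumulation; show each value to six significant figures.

S_1 ≈ 440.197

∫_2^37 x·e^(−x/52) dx evaluates to 430.219.
Boundary: ½(f(2) + f(37)) = ½(1.92454 + 18.1629) = 10.0437.
Running total after boundary: 440.263.
Correction k=1: B_{2}/2! · (f^{(1)}(37) − f^{(1)}(2)) = 1/12 · (0.141602 − 0.925258) = -0.0653047.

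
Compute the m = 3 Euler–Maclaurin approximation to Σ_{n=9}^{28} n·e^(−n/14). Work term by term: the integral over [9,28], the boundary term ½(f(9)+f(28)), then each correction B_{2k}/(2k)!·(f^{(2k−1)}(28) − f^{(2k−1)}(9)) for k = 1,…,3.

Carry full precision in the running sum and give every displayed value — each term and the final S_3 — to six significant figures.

S_3 ≈ 93.9604

The integral term ∫_9^28 x·e^(−x/14) dx = 89.7266.
½[f(9) + f(28)] = ½[4.73209 + 3.78939] = 4.26074.
Running total after boundary: 93.9873.
Correction k=1: B_{2}/2! · (f^{(1)}(28) − f^{(1)}(9)) = 1/12 · (-0.135335 − 0.187781) = -0.0269264.
After k=1: 93.9604.
Correction k=2: B_{4}/4! · (f^{(3)}(28) − f^{(3)}(9)) = −1/720 · (0.000690486 − 0.00632325) = 7.82329e-06.
After k=2: 93.9604.
Correction k=3: B_{6}/6! · (f^{(5)}(28) − f^{(5)}(9)) = 1/30240 · (1.05687e-05 − 5.96349e-05) = -1.62256e-09.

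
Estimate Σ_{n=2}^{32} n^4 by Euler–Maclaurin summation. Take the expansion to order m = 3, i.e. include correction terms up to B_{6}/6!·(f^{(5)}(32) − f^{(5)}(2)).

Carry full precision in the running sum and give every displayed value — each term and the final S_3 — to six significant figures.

∫_2^32 x^4 dx evaluates to 6.71088e+06.
Boundary: ½(f(2) + f(32)) = ½(16.0000 + 1.04858e+06) = 524296.
Integral + boundary = 7.23518e+06.
Correction k=1: B_{2}/2! · (f^{(1)}(32) − f^{(1)}(2)) = 1/12 · (131072 − 32.0000) = 10920.0.
After k=1: 7.24610e+06.
Correction k=2: B_{4}/4! · (f^{(3)}(32) − f^{(3)}(2)) = −1/720 · (768.000 − 48.0000) = -1.00000.
After k=2: 7.24610e+06.
Correction k=3: B_{6}/6! · (f^{(5)}(32) − f^{(5)}(2)) = 1/30240 · (0.00000 − 0.00000) = 0.00000.

S_3 ≈ 7.24610e+06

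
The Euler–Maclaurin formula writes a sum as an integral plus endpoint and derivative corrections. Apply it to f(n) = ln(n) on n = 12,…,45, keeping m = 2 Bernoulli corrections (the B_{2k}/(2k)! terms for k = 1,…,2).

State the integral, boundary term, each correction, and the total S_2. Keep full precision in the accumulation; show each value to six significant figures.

S_2 ≈ 111.622

Integral: ∫_12^45 ln(x) dx = 108.481.
Boundary: ½(f(12) + f(45)) = ½(2.48491 + 3.80666) = 3.14578.
Running total after boundary: 111.627.
Correction k=1: B_{2}/2! · (f^{(1)}(45) − f^{(1)}(12)) = 1/12 · (0.0222222 − 0.0833333) = -0.00509259.
Partial sum through k=1: 111.622.
Correction k=2: B_{4}/4! · (f^{(3)}(45) − f^{(3)}(12)) = −1/720 · (2.19479e-05 − 0.00115741) = 1.57703e-06.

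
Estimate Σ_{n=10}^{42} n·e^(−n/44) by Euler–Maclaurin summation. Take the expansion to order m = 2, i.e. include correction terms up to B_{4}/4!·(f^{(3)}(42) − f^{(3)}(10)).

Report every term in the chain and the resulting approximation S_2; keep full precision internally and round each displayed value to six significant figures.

S_2 ≈ 448.195

Integral: ∫_10^42 x·e^(−x/44) dx = 436.176.
Boundary: ½(f(10) + f(42)) = ½(7.96703 + 16.1695) = 12.0682.
Running total after boundary: 448.245.
k=1: B_{2}/(2)! × [f^{(1)}(42) − f^{(1)}(10)] = 1/12 × (0.0174994 − 0.615634) = -0.0498446.
Running total after k=1: 448.195.
k=2: B_{4}/(4)! × [f^{(3)}(42) − f^{(3)}(10)] = −1/720 × (0.000406753 − 0.00114103) = 1.01983e-06.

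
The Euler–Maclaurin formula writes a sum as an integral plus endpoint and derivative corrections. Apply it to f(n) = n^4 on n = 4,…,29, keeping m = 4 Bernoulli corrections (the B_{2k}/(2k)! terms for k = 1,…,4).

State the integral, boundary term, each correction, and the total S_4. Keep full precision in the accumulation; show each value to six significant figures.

The integral term ∫_4^29 x^4 dx = 4.10202e+06.
Endpoint term: (f(4) + f(29))/2 = (256.000 + 707281)/2 = 353768.
So far: 4.45579e+06.
k=1: B_{2}/(2)! × [f^{(1)}(29) − f^{(1)}(4)] = 1/12 × (97556.0 − 256.000) = 8108.33.
Running total after k=1: 4.46390e+06.
k=2: B_{4}/(4)! × [f^{(3)}(29) − f^{(3)}(4)] = −1/720 × (696.000 − 96.0000) = -0.833333.
Running total after k=2: 4.46390e+06.
k=3: B_{6}/(6)! × [f^{(5)}(29) − f^{(5)}(4)] = 1/30240 × (0.00000 − 0.00000) = 0.00000.
Running total after k=3: 4.46390e+06.
k=4: B_{8}/(8)! × [f^{(7)}(29) − f^{(7)}(4)] = −1/1209600 × (0.00000 − 0.00000) = 0.00000.

S_4 ≈ 4.46390e+06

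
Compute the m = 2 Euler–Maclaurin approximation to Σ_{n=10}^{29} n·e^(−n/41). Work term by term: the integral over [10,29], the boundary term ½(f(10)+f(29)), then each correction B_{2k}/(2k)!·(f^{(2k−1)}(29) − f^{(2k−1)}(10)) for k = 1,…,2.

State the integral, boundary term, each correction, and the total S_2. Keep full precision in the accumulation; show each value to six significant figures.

S_2 ≈ 234.651

∫_10^29 x·e^(−x/41) dx evaluates to 223.623.
½[f(10) + f(29)] = ½[7.83564 + 14.2960] = 11.0658.
Integral + boundary = 234.689.
Correction k=1: B_{2}/2! · (f^{(1)}(29) − f^{(1)}(10)) = 1/12 · (0.144282 − 0.592451) = -0.0373474.
Partial sum through k=1: 234.651.
Correction k=2: B_{4}/4! · (f^{(3)}(29) − f^{(3)}(10)) = −1/720 · (0.000672345 − 0.00128470) = 8.50491e-07.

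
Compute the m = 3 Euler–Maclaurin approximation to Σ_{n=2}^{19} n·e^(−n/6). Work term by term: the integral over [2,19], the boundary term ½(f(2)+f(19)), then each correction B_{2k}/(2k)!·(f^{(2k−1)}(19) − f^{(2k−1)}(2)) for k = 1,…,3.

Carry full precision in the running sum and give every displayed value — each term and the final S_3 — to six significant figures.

S_3 ≈ 29.1415

Integral: ∫_2^19 x·e^(−x/6) dx = 28.0719.
Endpoint term: (f(2) + f(19))/2 = (1.43306 + 0.800733)/2 = 1.11690.
So far: 29.1888.
Order-1 term: 1/12 · (-0.0913117 − 0.477688) = -0.0474166.
Partial sum through k=1: 29.1414.
Order-2 term: −1/720 · (-0.000195110 − 0.0530764) = 7.39882e-05.
Partial sum through k=2: 29.1415.
Order-3 term: 1/30240 · (5.96171e-05 − 0.00258010) = -8.33494e-08.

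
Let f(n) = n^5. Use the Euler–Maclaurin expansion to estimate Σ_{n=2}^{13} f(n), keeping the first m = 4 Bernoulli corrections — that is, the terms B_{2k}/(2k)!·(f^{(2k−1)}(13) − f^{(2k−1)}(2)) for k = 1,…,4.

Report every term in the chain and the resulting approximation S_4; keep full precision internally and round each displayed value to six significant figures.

S_4 ≈ 1.00200e+06

Integral: ∫_2^13 x^5 dx = 804458.
Boundary: ½(f(2) + f(13)) = ½(32.0000 + 371293) = 185662.
Running total after boundary: 990120.
Correction k=1: B_{2}/2! · (f^{(1)}(13) − f^{(1)}(2)) = 1/12 · (142805 − 80.0000) = 11893.8.
Partial sum through k=1: 1.00201e+06.
Correction k=2: B_{4}/4! · (f^{(3)}(13) − f^{(3)}(2)) = −1/720 · (10140.0 − 240.000) = -13.7500.
Partial sum through k=2: 1.00200e+06.
Correction k=3: B_{6}/6! · (f^{(5)}(13) − f^{(5)}(2)) = 1/30240 · (120.000 − 120.000) = 0.00000.
Partial sum through k=3: 1.00200e+06.
Correction k=4: B_{8}/8! · (f^{(7)}(13) − f^{(7)}(2)) = −1/1209600 · (0.00000 − 0.00000) = 0.00000.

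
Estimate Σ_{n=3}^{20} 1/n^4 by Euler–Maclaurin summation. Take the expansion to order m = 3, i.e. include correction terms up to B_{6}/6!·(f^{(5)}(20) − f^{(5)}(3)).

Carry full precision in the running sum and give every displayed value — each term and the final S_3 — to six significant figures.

S_3 ≈ 0.0197867

The integral term ∫_3^20 1/x^4 dx = 0.0123040.
½[f(3) + f(20)] = ½[0.0123457 + 6.25000e-06] = 0.00617596.
Integral + boundary = 0.0184800.
k=1: B_{2}/(2)! × [f^{(1)}(20) − f^{(1)}(3)] = 1/12 × (-1.25000e-06 − (-0.0164609)) = 0.00137164.
Running total after k=1: 0.0198516.
k=2: B_{4}/(4)! × [f^{(3)}(20) − f^{(3)}(3)] = −1/720 × (-9.37500e-08 − (-0.0548697)) = -7.62078e-05.
Running total after k=2: 0.0197754.
k=3: B_{6}/(6)! × [f^{(5)}(20) − f^{(5)}(3)] = 1/30240 × (-1.31250e-08 − (-0.341411)) = 1.12901e-05.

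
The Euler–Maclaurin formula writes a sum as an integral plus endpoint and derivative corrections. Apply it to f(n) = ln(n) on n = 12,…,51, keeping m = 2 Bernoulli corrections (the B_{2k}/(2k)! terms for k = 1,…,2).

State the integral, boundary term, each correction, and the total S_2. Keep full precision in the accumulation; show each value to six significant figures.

S_2 ≈ 134.907

The integral term ∫_12^51 ln(x) dx = 131.704.
Endpoint term: (f(12) + f(51))/2 = (2.48491 + 3.93183)/2 = 3.20837.
Running total after boundary: 134.913.
Order-1 term: 1/12 · (0.0196078 − 0.0833333) = -0.00531046.
Running total after k=1: 134.907.
Order-2 term: −1/720 · (1.50772e-05 − 0.00115741) = 1.58657e-06.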